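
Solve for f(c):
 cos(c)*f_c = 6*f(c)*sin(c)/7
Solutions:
 f(c) = C1/cos(c)^(6/7)


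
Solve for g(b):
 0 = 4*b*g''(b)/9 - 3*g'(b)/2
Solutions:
 g(b) = C1 + C2*b^(35/8)


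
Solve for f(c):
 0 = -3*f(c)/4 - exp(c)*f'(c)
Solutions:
 f(c) = C1*exp(3*exp(-c)/4)


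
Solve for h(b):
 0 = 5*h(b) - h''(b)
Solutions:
 h(b) = C1*exp(-sqrt(5)*b) + C2*exp(sqrt(5)*b)


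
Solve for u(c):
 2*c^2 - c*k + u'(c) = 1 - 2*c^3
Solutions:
 u(c) = C1 - c^4/2 - 2*c^3/3 + c^2*k/2 + c


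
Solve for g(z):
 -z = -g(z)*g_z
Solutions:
 g(z) = -sqrt(C1 + z^2)
 g(z) = sqrt(C1 + z^2)


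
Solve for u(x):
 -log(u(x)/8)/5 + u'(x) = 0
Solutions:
 5*Integral(1/(-log(_y) + 3*log(2)), (_y, u(x))) = C1 - x


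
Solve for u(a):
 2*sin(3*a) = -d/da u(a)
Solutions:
 u(a) = C1 + 2*cos(3*a)/3


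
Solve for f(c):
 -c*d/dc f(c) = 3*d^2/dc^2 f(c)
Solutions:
 f(c) = C1 + C2*erf(sqrt(6)*c/6)


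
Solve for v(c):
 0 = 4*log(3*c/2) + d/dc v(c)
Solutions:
 v(c) = C1 - 4*c*log(c) + c*log(16/81) + 4*c


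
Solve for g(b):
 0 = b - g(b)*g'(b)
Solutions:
 g(b) = -sqrt(C1 + b^2)
 g(b) = sqrt(C1 + b^2)


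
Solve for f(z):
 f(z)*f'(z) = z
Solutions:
 f(z) = -sqrt(C1 + z^2)
 f(z) = sqrt(C1 + z^2)


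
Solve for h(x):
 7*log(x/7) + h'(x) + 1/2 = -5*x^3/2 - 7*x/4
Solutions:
 h(x) = C1 - 5*x^4/8 - 7*x^2/8 - 7*x*log(x) + 13*x/2 + 7*x*log(7)


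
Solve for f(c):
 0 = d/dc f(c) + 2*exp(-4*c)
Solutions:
 f(c) = C1 + exp(-4*c)/2


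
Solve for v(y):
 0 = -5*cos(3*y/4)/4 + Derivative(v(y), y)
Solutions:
 v(y) = C1 + 5*sin(3*y/4)/3


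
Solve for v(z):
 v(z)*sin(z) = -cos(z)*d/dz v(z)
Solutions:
 v(z) = C1*cos(z)


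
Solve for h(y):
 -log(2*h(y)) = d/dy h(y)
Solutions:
 Integral(1/(log(_y) + log(2)), (_y, h(y))) = C1 - y


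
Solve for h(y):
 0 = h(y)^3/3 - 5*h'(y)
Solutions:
 h(y) = -sqrt(30)*sqrt(-1/(C1 + y))/2
 h(y) = sqrt(30)*sqrt(-1/(C1 + y))/2


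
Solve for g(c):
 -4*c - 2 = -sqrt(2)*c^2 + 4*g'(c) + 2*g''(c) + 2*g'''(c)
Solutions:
 g(c) = C1 + sqrt(2)*c^3/12 - c^2/2 - sqrt(2)*c^2/8 - sqrt(2)*c/8 + (C2*sin(sqrt(7)*c/2) + C3*cos(sqrt(7)*c/2))*exp(-c/2)


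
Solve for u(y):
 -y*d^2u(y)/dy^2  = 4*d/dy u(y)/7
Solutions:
 u(y) = C1 + C2*y^(3/7)


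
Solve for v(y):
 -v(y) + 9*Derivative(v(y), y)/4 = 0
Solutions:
 v(y) = C1*exp(4*y/9)


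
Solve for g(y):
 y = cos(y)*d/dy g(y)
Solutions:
 g(y) = C1 + Integral(y/cos(y), y)


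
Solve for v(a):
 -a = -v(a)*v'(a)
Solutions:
 v(a) = -sqrt(C1 + a^2)
 v(a) = sqrt(C1 + a^2)


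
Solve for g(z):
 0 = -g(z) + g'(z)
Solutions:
 g(z) = C1*exp(z)


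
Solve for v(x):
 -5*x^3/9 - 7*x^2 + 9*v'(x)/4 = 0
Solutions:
 v(x) = C1 + 5*x^4/81 + 28*x^3/27


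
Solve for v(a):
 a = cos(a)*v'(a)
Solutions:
 v(a) = C1 + Integral(a/cos(a), a)


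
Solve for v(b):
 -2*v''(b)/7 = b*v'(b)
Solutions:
 v(b) = C1 + C2*erf(sqrt(7)*b/2)


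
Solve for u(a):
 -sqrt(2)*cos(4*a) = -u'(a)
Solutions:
 u(a) = C1 + sqrt(2)*sin(4*a)/4


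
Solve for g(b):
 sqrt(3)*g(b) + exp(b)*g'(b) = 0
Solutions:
 g(b) = C1*exp(sqrt(3)*exp(-b))


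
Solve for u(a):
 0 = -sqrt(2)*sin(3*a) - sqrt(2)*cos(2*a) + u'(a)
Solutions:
 u(a) = C1 + sqrt(2)*sin(2*a)/2 - sqrt(2)*cos(3*a)/3


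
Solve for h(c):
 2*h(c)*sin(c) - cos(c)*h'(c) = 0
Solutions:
 h(c) = C1/cos(c)^2


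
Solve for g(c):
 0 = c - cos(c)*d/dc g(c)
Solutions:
 g(c) = C1 + Integral(c/cos(c), c)


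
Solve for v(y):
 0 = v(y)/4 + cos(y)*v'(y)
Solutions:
 v(y) = C1*(sin(y) - 1)^(1/8)/(sin(y) + 1)^(1/8)


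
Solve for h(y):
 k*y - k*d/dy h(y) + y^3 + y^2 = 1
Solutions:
 h(y) = C1 + y^2/2 + y^4/(4*k) + y^3/(3*k) - y/k


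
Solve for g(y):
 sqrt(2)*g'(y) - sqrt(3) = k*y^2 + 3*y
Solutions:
 g(y) = C1 + sqrt(2)*k*y^3/6 + 3*sqrt(2)*y^2/4 + sqrt(6)*y/2


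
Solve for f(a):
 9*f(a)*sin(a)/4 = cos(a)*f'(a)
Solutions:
 f(a) = C1/cos(a)^(9/4)


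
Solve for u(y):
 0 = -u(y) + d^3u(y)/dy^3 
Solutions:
 u(y) = C3*exp(y) + (C1*sin(sqrt(3)*y/2) + C2*cos(sqrt(3)*y/2))*exp(-y/2)


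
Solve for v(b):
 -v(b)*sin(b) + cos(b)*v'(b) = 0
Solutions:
 v(b) = C1/cos(b)


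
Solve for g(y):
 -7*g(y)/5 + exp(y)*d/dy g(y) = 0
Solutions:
 g(y) = C1*exp(-7*exp(-y)/5)


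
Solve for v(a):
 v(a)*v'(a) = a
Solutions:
 v(a) = -sqrt(C1 + a^2)
 v(a) = sqrt(C1 + a^2)


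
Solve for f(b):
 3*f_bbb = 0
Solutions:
 f(b) = C1 + C2*b + C3*b^2


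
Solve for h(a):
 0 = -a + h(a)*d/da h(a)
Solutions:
 h(a) = -sqrt(C1 + a^2)
 h(a) = sqrt(C1 + a^2)


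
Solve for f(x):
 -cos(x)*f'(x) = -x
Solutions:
 f(x) = C1 + Integral(x/cos(x), x)


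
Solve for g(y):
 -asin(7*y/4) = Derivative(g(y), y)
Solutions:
 g(y) = C1 - y*asin(7*y/4) - sqrt(16 - 49*y^2)/7


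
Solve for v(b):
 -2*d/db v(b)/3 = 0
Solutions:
 v(b) = C1


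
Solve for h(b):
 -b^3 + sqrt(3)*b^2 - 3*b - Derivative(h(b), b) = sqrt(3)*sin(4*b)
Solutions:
 h(b) = C1 - b^4/4 + sqrt(3)*b^3/3 - 3*b^2/2 + sqrt(3)*cos(4*b)/4


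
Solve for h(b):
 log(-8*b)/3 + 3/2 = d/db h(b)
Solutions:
 h(b) = C1 + b*log(-b)/3 + b*(log(2) + 7/6)


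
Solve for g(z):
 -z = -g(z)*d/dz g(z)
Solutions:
 g(z) = -sqrt(C1 + z^2)
 g(z) = sqrt(C1 + z^2)


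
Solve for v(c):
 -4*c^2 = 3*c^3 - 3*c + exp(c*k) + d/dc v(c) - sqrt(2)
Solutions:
 v(c) = C1 - 3*c^4/4 - 4*c^3/3 + 3*c^2/2 + sqrt(2)*c - exp(c*k)/k


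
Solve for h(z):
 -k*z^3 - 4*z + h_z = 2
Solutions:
 h(z) = C1 + k*z^4/4 + 2*z^2 + 2*z


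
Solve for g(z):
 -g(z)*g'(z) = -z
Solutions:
 g(z) = -sqrt(C1 + z^2)
 g(z) = sqrt(C1 + z^2)


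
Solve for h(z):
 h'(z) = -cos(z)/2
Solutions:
 h(z) = C1 - sin(z)/2


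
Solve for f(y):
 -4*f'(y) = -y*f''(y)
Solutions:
 f(y) = C1 + C2*y^5


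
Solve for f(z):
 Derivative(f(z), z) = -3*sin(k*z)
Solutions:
 f(z) = C1 + 3*cos(k*z)/k


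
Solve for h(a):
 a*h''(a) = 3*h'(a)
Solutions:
 h(a) = C1 + C2*a^4


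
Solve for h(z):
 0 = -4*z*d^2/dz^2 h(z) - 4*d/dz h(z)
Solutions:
 h(z) = C1 + C2*log(z)


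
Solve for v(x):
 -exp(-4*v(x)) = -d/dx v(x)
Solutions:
 v(x) = log(-I*(C1 + 4*x)^(1/4))
 v(x) = log(I*(C1 + 4*x)^(1/4))
 v(x) = log(-(C1 + 4*x)^(1/4))
 v(x) = log(C1 + 4*x)/4


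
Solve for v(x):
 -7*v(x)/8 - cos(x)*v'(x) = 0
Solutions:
 v(x) = C1*(sin(x) - 1)^(7/16)/(sin(x) + 1)^(7/16)


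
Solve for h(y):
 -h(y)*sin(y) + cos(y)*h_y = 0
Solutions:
 h(y) = C1/cos(y)


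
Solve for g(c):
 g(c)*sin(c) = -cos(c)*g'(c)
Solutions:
 g(c) = C1*cos(c)


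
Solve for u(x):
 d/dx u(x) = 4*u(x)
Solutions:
 u(x) = C1*exp(4*x)


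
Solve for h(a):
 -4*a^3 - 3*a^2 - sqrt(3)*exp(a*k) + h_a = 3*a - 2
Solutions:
 h(a) = C1 + a^4 + a^3 + 3*a^2/2 - 2*a + sqrt(3)*exp(a*k)/k


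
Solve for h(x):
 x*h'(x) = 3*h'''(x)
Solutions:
 h(x) = C1 + Integral(C2*airyai(3^(2/3)*x/3) + C3*airybi(3^(2/3)*x/3), x)


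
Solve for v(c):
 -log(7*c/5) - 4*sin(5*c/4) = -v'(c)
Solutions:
 v(c) = C1 + c*log(c) - c*log(5) - c + c*log(7) - 16*cos(5*c/4)/5


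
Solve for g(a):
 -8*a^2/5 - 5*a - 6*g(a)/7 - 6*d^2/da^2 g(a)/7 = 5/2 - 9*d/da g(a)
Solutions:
 g(a) = C1*exp(a*(21 - 5*sqrt(17))/4) + C2*exp(a*(5*sqrt(17) + 21)/4) - 28*a^2/15 - 1351*a/30 - 14161/30


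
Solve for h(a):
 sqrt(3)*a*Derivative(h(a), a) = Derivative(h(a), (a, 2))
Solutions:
 h(a) = C1 + C2*erfi(sqrt(2)*3^(1/4)*a/2)


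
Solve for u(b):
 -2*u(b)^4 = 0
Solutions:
 u(b) = 0


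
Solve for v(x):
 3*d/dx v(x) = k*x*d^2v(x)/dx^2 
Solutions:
 v(x) = C1 + x^(((re(k) + 3)*re(k) + im(k)^2)/(re(k)^2 + im(k)^2))*(C2*sin(3*log(x)*Abs(im(k))/(re(k)^2 + im(k)^2)) + C3*cos(3*log(x)*im(k)/(re(k)^2 + im(k)^2)))


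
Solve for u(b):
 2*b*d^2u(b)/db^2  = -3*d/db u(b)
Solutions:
 u(b) = C1 + C2/sqrt(b)


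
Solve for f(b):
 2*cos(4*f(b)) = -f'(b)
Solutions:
 f(b) = -asin((C1 + exp(16*b))/(C1 - exp(16*b)))/4 + pi/4
 f(b) = asin((C1 + exp(16*b))/(C1 - exp(16*b)))/4


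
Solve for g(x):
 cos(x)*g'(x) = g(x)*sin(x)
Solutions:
 g(x) = C1/cos(x)


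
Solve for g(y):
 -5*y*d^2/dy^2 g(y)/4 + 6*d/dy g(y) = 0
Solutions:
 g(y) = C1 + C2*y^(29/5)


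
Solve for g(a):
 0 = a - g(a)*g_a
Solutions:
 g(a) = -sqrt(C1 + a^2)
 g(a) = sqrt(C1 + a^2)


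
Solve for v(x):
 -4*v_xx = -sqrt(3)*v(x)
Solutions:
 v(x) = C1*exp(-3^(1/4)*x/2) + C2*exp(3^(1/4)*x/2)


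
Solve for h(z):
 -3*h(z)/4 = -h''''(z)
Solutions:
 h(z) = C1*exp(-sqrt(2)*3^(1/4)*z/2) + C2*exp(sqrt(2)*3^(1/4)*z/2) + C3*sin(sqrt(2)*3^(1/4)*z/2) + C4*cos(sqrt(2)*3^(1/4)*z/2)


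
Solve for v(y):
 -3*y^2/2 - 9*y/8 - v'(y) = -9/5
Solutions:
 v(y) = C1 - y^3/2 - 9*y^2/16 + 9*y/5


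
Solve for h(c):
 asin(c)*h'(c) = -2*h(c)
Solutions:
 h(c) = C1*exp(-2*Integral(1/asin(c), c))


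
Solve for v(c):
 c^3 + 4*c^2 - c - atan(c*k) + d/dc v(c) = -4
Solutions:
 v(c) = C1 - c^4/4 - 4*c^3/3 + c^2/2 - 4*c + Piecewise((c*atan(c*k) - log(c^2*k^2 + 1)/(2*k), Ne(k, 0)), (0, True))


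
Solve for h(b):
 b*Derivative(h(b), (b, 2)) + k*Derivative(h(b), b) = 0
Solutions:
 h(b) = C1 + b^(1 - re(k))*(C2*sin(log(b)*Abs(im(k))) + C3*cos(log(b)*im(k)))


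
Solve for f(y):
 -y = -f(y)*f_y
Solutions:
 f(y) = -sqrt(C1 + y^2)
 f(y) = sqrt(C1 + y^2)


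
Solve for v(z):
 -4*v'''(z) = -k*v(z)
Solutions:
 v(z) = C1*exp(2^(1/3)*k^(1/3)*z/2) + C2*exp(2^(1/3)*k^(1/3)*z*(-1 + sqrt(3)*I)/4) + C3*exp(-2^(1/3)*k^(1/3)*z*(1 + sqrt(3)*I)/4)


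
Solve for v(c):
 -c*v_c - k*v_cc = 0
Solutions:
 v(c) = C1 + C2*sqrt(k)*erf(sqrt(2)*c*sqrt(1/k)/2)


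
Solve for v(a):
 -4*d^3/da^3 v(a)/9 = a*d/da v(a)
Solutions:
 v(a) = C1 + Integral(C2*airyai(-2^(1/3)*3^(2/3)*a/2) + C3*airybi(-2^(1/3)*3^(2/3)*a/2), a)


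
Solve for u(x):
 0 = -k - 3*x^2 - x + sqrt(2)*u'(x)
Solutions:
 u(x) = C1 + sqrt(2)*k*x/2 + sqrt(2)*x^3/2 + sqrt(2)*x^2/4


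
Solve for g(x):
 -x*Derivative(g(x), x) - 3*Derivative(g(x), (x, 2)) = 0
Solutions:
 g(x) = C1 + C2*erf(sqrt(6)*x/6)


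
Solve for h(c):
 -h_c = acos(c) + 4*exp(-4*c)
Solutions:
 h(c) = C1 - c*acos(c) + sqrt(1 - c^2) + exp(-4*c)


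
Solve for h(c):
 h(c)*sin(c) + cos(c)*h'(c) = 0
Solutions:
 h(c) = C1*cos(c)


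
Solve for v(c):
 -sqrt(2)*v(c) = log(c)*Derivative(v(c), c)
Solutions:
 v(c) = C1*exp(-sqrt(2)*li(c))


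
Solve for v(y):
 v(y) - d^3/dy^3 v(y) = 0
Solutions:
 v(y) = C3*exp(y) + (C1*sin(sqrt(3)*y/2) + C2*cos(sqrt(3)*y/2))*exp(-y/2)


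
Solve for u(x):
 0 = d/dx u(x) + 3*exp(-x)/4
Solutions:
 u(x) = C1 + 3*exp(-x)/4


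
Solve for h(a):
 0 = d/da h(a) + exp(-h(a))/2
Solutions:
 h(a) = log(C1 - a/2)


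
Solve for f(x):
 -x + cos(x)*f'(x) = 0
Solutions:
 f(x) = C1 + Integral(x/cos(x), x)


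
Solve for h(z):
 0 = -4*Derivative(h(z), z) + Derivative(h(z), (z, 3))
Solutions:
 h(z) = C1 + C2*exp(-2*z) + C3*exp(2*z)


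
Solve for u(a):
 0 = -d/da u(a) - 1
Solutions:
 u(a) = C1 - a


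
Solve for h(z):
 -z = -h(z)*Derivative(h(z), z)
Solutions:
 h(z) = -sqrt(C1 + z^2)
 h(z) = sqrt(C1 + z^2)


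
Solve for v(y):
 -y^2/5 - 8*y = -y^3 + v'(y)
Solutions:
 v(y) = C1 + y^4/4 - y^3/15 - 4*y^2


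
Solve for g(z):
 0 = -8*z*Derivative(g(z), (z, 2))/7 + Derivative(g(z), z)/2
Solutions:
 g(z) = C1 + C2*z^(23/16)


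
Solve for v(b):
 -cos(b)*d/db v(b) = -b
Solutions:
 v(b) = C1 + Integral(b/cos(b), b)


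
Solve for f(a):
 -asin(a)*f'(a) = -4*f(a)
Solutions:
 f(a) = C1*exp(4*Integral(1/asin(a), a))


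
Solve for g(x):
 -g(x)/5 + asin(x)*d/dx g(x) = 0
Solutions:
 g(x) = C1*exp(Integral(1/asin(x), x)/5)


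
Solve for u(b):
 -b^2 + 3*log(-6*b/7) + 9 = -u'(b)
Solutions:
 u(b) = C1 + b^3/3 - 3*b*log(-b) + 3*b*(-2 - log(6) + log(7))


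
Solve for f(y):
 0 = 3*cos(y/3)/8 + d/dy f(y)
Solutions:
 f(y) = C1 - 9*sin(y/3)/8


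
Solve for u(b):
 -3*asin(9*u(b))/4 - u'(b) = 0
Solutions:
 Integral(1/asin(9*_y), (_y, u(b))) = C1 - 3*b/4


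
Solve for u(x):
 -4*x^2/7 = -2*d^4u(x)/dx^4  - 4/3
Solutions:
 u(x) = C1 + C2*x + C3*x^2 + C4*x^3 + x^6/1260 - x^4/36


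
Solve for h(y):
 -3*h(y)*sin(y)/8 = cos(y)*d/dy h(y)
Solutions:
 h(y) = C1*cos(y)^(3/8)


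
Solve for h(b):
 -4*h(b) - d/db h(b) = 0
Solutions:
 h(b) = C1*exp(-4*b)


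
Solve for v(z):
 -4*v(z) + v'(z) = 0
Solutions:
 v(z) = C1*exp(4*z)


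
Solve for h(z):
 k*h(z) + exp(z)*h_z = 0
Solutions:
 h(z) = C1*exp(k*exp(-z))


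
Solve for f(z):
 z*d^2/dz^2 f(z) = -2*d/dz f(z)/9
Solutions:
 f(z) = C1 + C2*z^(7/9)


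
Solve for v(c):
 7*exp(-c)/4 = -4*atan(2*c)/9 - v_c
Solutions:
 v(c) = C1 - 4*c*atan(2*c)/9 + log(4*c^2 + 1)/9 + 7*exp(-c)/4


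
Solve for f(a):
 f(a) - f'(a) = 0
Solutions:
 f(a) = C1*exp(a)


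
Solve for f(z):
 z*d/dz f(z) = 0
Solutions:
 f(z) = C1


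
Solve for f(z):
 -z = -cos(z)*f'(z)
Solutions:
 f(z) = C1 + Integral(z/cos(z), z)


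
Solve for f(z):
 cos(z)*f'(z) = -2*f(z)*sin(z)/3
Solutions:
 f(z) = C1*cos(z)^(2/3)


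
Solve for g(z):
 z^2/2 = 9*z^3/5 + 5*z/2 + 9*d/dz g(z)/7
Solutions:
 g(z) = C1 - 7*z^4/20 + 7*z^3/54 - 35*z^2/36


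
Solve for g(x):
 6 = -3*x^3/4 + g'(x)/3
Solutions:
 g(x) = C1 + 9*x^4/16 + 18*x


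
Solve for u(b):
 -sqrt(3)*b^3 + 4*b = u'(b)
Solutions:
 u(b) = C1 - sqrt(3)*b^4/4 + 2*b^2


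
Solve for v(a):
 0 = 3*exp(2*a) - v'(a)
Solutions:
 v(a) = C1 + 3*exp(2*a)/2


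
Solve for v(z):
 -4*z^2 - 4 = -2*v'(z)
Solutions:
 v(z) = C1 + 2*z^3/3 + 2*z


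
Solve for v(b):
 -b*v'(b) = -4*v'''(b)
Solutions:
 v(b) = C1 + Integral(C2*airyai(2^(1/3)*b/2) + C3*airybi(2^(1/3)*b/2), b)


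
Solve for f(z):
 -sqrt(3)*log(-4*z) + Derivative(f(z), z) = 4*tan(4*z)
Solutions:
 f(z) = C1 + sqrt(3)*z*(log(-z) - 1) + 2*sqrt(3)*z*log(2) - log(cos(4*z))


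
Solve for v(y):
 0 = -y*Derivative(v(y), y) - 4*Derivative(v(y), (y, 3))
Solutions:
 v(y) = C1 + Integral(C2*airyai(-2^(1/3)*y/2) + C3*airybi(-2^(1/3)*y/2), y)


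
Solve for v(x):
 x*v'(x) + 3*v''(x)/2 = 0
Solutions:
 v(x) = C1 + C2*erf(sqrt(3)*x/3)


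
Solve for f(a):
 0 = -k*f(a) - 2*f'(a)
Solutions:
 f(a) = C1*exp(-a*k/2)


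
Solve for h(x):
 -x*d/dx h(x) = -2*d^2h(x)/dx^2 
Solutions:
 h(x) = C1 + C2*erfi(x/2)


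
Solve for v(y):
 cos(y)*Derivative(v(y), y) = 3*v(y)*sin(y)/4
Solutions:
 v(y) = C1/cos(y)^(3/4)


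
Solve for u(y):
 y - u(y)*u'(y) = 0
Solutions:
 u(y) = -sqrt(C1 + y^2)
 u(y) = sqrt(C1 + y^2)


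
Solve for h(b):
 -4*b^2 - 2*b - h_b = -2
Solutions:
 h(b) = C1 - 4*b^3/3 - b^2 + 2*b


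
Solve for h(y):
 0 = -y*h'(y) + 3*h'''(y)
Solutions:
 h(y) = C1 + Integral(C2*airyai(3^(2/3)*y/3) + C3*airybi(3^(2/3)*y/3), y)


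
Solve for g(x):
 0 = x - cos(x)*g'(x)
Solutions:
 g(x) = C1 + Integral(x/cos(x), x)


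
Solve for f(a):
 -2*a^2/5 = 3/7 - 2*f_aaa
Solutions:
 f(a) = C1 + C2*a + C3*a^2 + a^5/300 + a^3/28


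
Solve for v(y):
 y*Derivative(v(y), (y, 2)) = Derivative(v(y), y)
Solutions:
 v(y) = C1 + C2*y^2


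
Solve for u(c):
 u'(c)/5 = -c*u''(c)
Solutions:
 u(c) = C1 + C2*c^(4/5)


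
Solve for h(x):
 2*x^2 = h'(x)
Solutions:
 h(x) = C1 + 2*x^3/3


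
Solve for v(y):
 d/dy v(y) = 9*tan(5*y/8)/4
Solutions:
 v(y) = C1 - 18*log(cos(5*y/8))/5


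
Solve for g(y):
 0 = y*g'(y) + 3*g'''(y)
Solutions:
 g(y) = C1 + Integral(C2*airyai(-3^(2/3)*y/3) + C3*airybi(-3^(2/3)*y/3), y)


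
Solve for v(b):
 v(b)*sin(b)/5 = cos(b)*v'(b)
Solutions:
 v(b) = C1/cos(b)^(1/5)


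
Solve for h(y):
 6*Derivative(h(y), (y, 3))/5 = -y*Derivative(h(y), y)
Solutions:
 h(y) = C1 + Integral(C2*airyai(-5^(1/3)*6^(2/3)*y/6) + C3*airybi(-5^(1/3)*6^(2/3)*y/6), y)


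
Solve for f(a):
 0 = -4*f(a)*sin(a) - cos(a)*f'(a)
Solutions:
 f(a) = C1*cos(a)^4


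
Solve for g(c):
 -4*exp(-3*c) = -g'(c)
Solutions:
 g(c) = C1 - 4*exp(-3*c)/3


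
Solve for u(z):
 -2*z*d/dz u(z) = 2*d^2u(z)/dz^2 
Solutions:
 u(z) = C1 + C2*erf(sqrt(2)*z/2)


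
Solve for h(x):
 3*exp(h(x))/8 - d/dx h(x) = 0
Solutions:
 h(x) = log(-1/(C1 + 3*x)) + 3*log(2)


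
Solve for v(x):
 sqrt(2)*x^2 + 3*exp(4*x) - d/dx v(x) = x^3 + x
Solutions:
 v(x) = C1 - x^4/4 + sqrt(2)*x^3/3 - x^2/2 + 3*exp(4*x)/4


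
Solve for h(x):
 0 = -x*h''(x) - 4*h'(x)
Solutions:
 h(x) = C1 + C2/x^3


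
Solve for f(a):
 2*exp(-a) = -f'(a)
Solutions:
 f(a) = C1 + 2*exp(-a)


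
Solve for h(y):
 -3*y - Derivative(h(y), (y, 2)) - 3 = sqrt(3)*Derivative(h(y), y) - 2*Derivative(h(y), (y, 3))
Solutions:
 h(y) = C1 + C2*exp(y*(1 - sqrt(1 + 8*sqrt(3)))/4) + C3*exp(y*(1 + sqrt(1 + 8*sqrt(3)))/4) - sqrt(3)*y^2/2 - sqrt(3)*y + y


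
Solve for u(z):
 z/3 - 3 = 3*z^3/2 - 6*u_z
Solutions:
 u(z) = C1 + z^4/16 - z^2/36 + z/2


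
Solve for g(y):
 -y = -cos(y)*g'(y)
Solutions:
 g(y) = C1 + Integral(y/cos(y), y)


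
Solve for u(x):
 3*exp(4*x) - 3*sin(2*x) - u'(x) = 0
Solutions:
 u(x) = C1 + 3*exp(4*x)/4 + 3*cos(2*x)/2


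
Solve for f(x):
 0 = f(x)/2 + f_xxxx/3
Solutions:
 f(x) = (C1*sin(6^(1/4)*x/2) + C2*cos(6^(1/4)*x/2))*exp(-6^(1/4)*x/2) + (C3*sin(6^(1/4)*x/2) + C4*cos(6^(1/4)*x/2))*exp(6^(1/4)*x/2)


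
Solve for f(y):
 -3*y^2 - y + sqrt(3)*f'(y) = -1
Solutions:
 f(y) = C1 + sqrt(3)*y^3/3 + sqrt(3)*y^2/6 - sqrt(3)*y/3


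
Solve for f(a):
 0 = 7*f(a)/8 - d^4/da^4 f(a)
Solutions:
 f(a) = C1*exp(-14^(1/4)*a/2) + C2*exp(14^(1/4)*a/2) + C3*sin(14^(1/4)*a/2) + C4*cos(14^(1/4)*a/2)


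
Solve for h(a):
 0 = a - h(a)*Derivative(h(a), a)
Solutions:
 h(a) = -sqrt(C1 + a^2)
 h(a) = sqrt(C1 + a^2)


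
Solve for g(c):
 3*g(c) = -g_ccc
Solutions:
 g(c) = C3*exp(-3^(1/3)*c) + (C1*sin(3^(5/6)*c/2) + C2*cos(3^(5/6)*c/2))*exp(3^(1/3)*c/2)


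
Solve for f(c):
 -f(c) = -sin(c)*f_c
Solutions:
 f(c) = C1*sqrt(cos(c) - 1)/sqrt(cos(c) + 1)


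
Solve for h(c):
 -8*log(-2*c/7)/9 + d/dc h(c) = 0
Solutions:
 h(c) = C1 + 8*c*log(-c)/9 + 8*c*(-log(7) - 1 + log(2))/9


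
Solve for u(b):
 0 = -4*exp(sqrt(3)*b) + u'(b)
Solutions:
 u(b) = C1 + 4*sqrt(3)*exp(sqrt(3)*b)/3


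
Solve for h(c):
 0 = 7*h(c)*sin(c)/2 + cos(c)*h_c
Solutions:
 h(c) = C1*cos(c)^(7/2)


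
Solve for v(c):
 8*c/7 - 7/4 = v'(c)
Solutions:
 v(c) = C1 + 4*c^2/7 - 7*c/4


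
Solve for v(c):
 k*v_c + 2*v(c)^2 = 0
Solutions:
 v(c) = k/(C1*k + 2*c)


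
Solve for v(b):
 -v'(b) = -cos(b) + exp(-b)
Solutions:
 v(b) = C1 + sin(b) + exp(-b)


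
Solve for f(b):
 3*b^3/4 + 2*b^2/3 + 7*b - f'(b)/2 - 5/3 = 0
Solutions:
 f(b) = C1 + 3*b^4/8 + 4*b^3/9 + 7*b^2 - 10*b/3


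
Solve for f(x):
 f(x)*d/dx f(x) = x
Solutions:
 f(x) = -sqrt(C1 + x^2)
 f(x) = sqrt(C1 + x^2)


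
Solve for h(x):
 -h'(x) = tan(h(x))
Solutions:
 h(x) = pi - asin(C1*exp(-x))
 h(x) = asin(C1*exp(-x))


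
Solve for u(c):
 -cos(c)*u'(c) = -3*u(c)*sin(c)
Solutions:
 u(c) = C1/cos(c)^3


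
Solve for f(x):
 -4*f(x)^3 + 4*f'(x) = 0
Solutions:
 f(x) = -sqrt(2)*sqrt(-1/(C1 + x))/2
 f(x) = sqrt(2)*sqrt(-1/(C1 + x))/2


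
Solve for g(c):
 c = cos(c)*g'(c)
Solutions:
 g(c) = C1 + Integral(c/cos(c), c)


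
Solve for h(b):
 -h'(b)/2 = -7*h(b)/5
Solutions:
 h(b) = C1*exp(14*b/5)


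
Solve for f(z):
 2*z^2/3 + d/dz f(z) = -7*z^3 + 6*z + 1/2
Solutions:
 f(z) = C1 - 7*z^4/4 - 2*z^3/9 + 3*z^2 + z/2


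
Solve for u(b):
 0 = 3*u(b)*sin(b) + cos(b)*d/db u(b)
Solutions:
 u(b) = C1*cos(b)^3


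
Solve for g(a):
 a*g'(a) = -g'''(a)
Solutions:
 g(a) = C1 + Integral(C2*airyai(-a) + C3*airybi(-a), a)


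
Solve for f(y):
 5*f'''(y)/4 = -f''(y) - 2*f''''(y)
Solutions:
 f(y) = C1 + C2*y + (C3*sin(sqrt(103)*y/16) + C4*cos(sqrt(103)*y/16))*exp(-5*y/16)


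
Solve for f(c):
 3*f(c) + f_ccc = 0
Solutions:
 f(c) = C3*exp(-3^(1/3)*c) + (C1*sin(3^(5/6)*c/2) + C2*cos(3^(5/6)*c/2))*exp(3^(1/3)*c/2)


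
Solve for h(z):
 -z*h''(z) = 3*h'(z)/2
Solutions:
 h(z) = C1 + C2/sqrt(z)


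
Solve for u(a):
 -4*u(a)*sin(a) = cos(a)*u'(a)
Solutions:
 u(a) = C1*cos(a)^4


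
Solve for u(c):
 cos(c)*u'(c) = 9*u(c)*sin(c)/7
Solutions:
 u(c) = C1/cos(c)^(9/7)


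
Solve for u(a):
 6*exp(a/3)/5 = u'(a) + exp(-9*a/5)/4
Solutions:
 u(a) = C1 + 18*exp(a/3)/5 + 5*exp(-9*a/5)/36


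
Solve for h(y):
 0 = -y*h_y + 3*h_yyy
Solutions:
 h(y) = C1 + Integral(C2*airyai(3^(2/3)*y/3) + C3*airybi(3^(2/3)*y/3), y)


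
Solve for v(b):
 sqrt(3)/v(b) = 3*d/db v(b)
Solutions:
 v(b) = -sqrt(C1 + 6*sqrt(3)*b)/3
 v(b) = sqrt(C1 + 6*sqrt(3)*b)/3


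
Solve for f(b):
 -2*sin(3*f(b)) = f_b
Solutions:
 f(b) = -acos((-C1 - exp(12*b))/(C1 - exp(12*b)))/3 + 2*pi/3
 f(b) = acos((-C1 - exp(12*b))/(C1 - exp(12*b)))/3


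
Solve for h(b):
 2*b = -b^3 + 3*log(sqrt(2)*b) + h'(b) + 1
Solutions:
 h(b) = C1 + b^4/4 + b^2 - 3*b*log(b) - 3*b*log(2)/2 + 2*b


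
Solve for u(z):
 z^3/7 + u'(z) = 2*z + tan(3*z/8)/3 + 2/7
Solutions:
 u(z) = C1 - z^4/28 + z^2 + 2*z/7 - 8*log(cos(3*z/8))/9


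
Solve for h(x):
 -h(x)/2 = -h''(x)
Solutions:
 h(x) = C1*exp(-sqrt(2)*x/2) + C2*exp(sqrt(2)*x/2)


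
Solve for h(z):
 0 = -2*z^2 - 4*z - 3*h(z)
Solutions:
 h(z) = 2*z*(-z - 2)/3


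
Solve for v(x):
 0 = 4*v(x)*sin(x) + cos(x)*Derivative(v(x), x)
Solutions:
 v(x) = C1*cos(x)^4


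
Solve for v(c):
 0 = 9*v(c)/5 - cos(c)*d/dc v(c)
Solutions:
 v(c) = C1*(sin(c) + 1)^(9/10)/(sin(c) - 1)^(9/10)


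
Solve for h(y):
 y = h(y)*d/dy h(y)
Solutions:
 h(y) = -sqrt(C1 + y^2)
 h(y) = sqrt(C1 + y^2)


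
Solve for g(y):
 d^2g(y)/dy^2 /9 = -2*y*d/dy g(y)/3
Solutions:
 g(y) = C1 + C2*erf(sqrt(3)*y)


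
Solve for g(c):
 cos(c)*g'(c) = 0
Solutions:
 g(c) = C1


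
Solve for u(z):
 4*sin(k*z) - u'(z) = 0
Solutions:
 u(z) = C1 - 4*cos(k*z)/k


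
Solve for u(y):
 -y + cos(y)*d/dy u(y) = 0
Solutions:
 u(y) = C1 + Integral(y/cos(y), y)


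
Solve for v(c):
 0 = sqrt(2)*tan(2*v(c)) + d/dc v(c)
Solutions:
 v(c) = -asin(C1*exp(-2*sqrt(2)*c))/2 + pi/2
 v(c) = asin(C1*exp(-2*sqrt(2)*c))/2


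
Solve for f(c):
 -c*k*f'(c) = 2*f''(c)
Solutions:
 f(c) = Piecewise((-sqrt(pi)*C1*erf(c*sqrt(k)/2)/sqrt(k) - C2, (k > 0) | (k < 0)), (-C1*c - C2, True))


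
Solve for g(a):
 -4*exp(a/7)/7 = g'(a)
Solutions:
 g(a) = C1 - 4*exp(a/7)


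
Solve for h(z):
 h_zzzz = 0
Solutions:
 h(z) = C1 + C2*z + C3*z^2 + C4*z^3


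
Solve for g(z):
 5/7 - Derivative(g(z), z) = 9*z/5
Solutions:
 g(z) = C1 - 9*z^2/10 + 5*z/7


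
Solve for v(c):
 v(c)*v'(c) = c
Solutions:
 v(c) = -sqrt(C1 + c^2)
 v(c) = sqrt(C1 + c^2)


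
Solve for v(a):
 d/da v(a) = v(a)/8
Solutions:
 v(a) = C1*exp(a/8)


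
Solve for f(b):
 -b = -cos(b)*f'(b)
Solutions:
 f(b) = C1 + Integral(b/cos(b), b)


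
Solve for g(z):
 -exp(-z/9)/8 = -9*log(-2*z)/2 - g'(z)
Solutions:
 g(z) = C1 - 9*z*log(-z)/2 + 9*z*(1 - log(2))/2 - 9*exp(-z/9)/8


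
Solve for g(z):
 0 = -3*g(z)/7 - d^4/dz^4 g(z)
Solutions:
 g(z) = (C1*sin(sqrt(2)*3^(1/4)*7^(3/4)*z/14) + C2*cos(sqrt(2)*3^(1/4)*7^(3/4)*z/14))*exp(-sqrt(2)*3^(1/4)*7^(3/4)*z/14) + (C3*sin(sqrt(2)*3^(1/4)*7^(3/4)*z/14) + C4*cos(sqrt(2)*3^(1/4)*7^(3/4)*z/14))*exp(sqrt(2)*3^(1/4)*7^(3/4)*z/14)


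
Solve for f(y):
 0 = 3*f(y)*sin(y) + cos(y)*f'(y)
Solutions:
 f(y) = C1*cos(y)^3


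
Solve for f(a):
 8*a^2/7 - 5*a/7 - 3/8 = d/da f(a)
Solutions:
 f(a) = C1 + 8*a^3/21 - 5*a^2/14 - 3*a/8


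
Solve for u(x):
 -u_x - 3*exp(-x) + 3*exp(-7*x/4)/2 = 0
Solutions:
 u(x) = C1 + 3*exp(-x) - 6*exp(-7*x/4)/7


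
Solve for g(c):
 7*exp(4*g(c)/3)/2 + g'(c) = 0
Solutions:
 g(c) = 3*log(-(1/(C1 + 14*c))^(1/4)) + 3*log(3)/4
 g(c) = 3*log(1/(C1 + 14*c))/4 + 3*log(3)/4
 g(c) = 3*log(-I*(1/(C1 + 14*c))^(1/4)) + 3*log(3)/4
 g(c) = 3*log(I*(1/(C1 + 14*c))^(1/4)) + 3*log(3)/4


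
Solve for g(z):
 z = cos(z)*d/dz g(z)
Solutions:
 g(z) = C1 + Integral(z/cos(z), z)


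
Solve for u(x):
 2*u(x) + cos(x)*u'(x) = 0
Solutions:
 u(x) = C1*(sin(x) - 1)/(sin(x) + 1)


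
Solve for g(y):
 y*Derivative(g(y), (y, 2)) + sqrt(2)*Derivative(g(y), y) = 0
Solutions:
 g(y) = C1 + C2*y^(1 - sqrt(2))


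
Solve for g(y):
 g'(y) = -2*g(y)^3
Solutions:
 g(y) = -sqrt(2)*sqrt(-1/(C1 - 2*y))/2
 g(y) = sqrt(2)*sqrt(-1/(C1 - 2*y))/2


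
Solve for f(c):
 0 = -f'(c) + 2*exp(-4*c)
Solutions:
 f(c) = C1 - exp(-4*c)/2


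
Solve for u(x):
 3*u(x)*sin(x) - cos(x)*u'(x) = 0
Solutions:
 u(x) = C1/cos(x)^3


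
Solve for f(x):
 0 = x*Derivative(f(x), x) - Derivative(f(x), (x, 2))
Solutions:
 f(x) = C1 + C2*erfi(sqrt(2)*x/2)


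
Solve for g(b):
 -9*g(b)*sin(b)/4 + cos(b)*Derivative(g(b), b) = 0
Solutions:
 g(b) = C1/cos(b)^(9/4)


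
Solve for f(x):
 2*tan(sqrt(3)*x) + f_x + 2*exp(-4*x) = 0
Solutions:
 f(x) = C1 - sqrt(3)*log(tan(sqrt(3)*x)^2 + 1)/3 + exp(-4*x)/2


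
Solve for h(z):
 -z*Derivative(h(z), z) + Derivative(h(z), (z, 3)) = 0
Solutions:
 h(z) = C1 + Integral(C2*airyai(z) + C3*airybi(z), z)


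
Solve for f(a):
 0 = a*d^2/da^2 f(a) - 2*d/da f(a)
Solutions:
 f(a) = C1 + C2*a^3


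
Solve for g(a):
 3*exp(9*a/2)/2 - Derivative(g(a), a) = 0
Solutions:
 g(a) = C1 + exp(9*a/2)/3


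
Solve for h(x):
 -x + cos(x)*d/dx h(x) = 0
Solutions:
 h(x) = C1 + Integral(x/cos(x), x)


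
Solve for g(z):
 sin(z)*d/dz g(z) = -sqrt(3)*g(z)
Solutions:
 g(z) = C1*(cos(z) + 1)^(sqrt(3)/2)/(cos(z) - 1)^(sqrt(3)/2)


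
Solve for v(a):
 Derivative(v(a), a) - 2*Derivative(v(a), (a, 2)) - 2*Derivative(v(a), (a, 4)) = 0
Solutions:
 v(a) = C1 + C2*exp(6^(1/3)*a*(-(9 + sqrt(129))^(1/3) + 2*6^(1/3)/(9 + sqrt(129))^(1/3))/12)*sin(2^(1/3)*3^(1/6)*a*(6*2^(1/3)/(9 + sqrt(129))^(1/3) + 3^(2/3)*(9 + sqrt(129))^(1/3))/12) + C3*exp(6^(1/3)*a*(-(9 + sqrt(129))^(1/3) + 2*6^(1/3)/(9 + sqrt(129))^(1/3))/12)*cos(2^(1/3)*3^(1/6)*a*(6*2^(1/3)/(9 + sqrt(129))^(1/3) + 3^(2/3)*(9 + sqrt(129))^(1/3))/12) + C4*exp(-6^(1/3)*a*(-(9 + sqrt(129))^(1/3) + 2*6^(1/3)/(9 + sqrt(129))^(1/3))/6)


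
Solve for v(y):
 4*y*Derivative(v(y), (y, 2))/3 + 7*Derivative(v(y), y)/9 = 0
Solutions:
 v(y) = C1 + C2*y^(5/12)


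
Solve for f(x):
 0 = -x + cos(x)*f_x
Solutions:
 f(x) = C1 + Integral(x/cos(x), x)


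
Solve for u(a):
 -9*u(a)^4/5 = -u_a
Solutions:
 u(a) = 5^(1/3)*(-1/(C1 + 27*a))^(1/3)
 u(a) = 5^(1/3)*(-1/(C1 + 9*a))^(1/3)*(-3^(2/3) - 3*3^(1/6)*I)/6
 u(a) = 5^(1/3)*(-1/(C1 + 9*a))^(1/3)*(-3^(2/3) + 3*3^(1/6)*I)/6


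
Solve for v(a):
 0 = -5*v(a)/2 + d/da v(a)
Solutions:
 v(a) = C1*exp(5*a/2)


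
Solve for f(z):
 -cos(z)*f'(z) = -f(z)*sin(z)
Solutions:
 f(z) = C1/cos(z)


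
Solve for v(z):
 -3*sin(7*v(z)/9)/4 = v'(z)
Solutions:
 3*z/4 + 9*log(cos(7*v(z)/9) - 1)/14 - 9*log(cos(7*v(z)/9) + 1)/14 = C1


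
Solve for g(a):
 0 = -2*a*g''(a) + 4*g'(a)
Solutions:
 g(a) = C1 + C2*a^3


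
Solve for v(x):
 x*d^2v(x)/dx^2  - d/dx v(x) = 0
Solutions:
 v(x) = C1 + C2*x^2


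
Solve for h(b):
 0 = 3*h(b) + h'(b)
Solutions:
 h(b) = C1*exp(-3*b)


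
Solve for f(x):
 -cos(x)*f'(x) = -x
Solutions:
 f(x) = C1 + Integral(x/cos(x), x)


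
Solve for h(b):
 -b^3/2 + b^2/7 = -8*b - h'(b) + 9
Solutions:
 h(b) = C1 + b^4/8 - b^3/21 - 4*b^2 + 9*b


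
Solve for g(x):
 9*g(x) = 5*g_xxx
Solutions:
 g(x) = C3*exp(15^(2/3)*x/5) + (C1*sin(3*3^(1/6)*5^(2/3)*x/10) + C2*cos(3*3^(1/6)*5^(2/3)*x/10))*exp(-15^(2/3)*x/10)


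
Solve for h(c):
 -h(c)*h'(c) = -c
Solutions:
 h(c) = -sqrt(C1 + c^2)
 h(c) = sqrt(C1 + c^2)


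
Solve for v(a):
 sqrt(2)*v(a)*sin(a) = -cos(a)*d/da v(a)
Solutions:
 v(a) = C1*cos(a)^(sqrt(2))


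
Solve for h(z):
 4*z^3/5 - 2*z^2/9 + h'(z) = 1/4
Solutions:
 h(z) = C1 - z^4/5 + 2*z^3/27 + z/4


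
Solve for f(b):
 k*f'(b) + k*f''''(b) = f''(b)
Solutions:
 f(b) = C1 + C2*exp(2^(1/3)*b*(6^(1/3)*(sqrt(3)*sqrt(27 - 4/k^3) + 9)^(1/3)/12 - 2^(1/3)*3^(5/6)*I*(sqrt(3)*sqrt(27 - 4/k^3) + 9)^(1/3)/12 - 2/(k*(-3^(1/3) + 3^(5/6)*I)*(sqrt(3)*sqrt(27 - 4/k^3) + 9)^(1/3)))) + C3*exp(2^(1/3)*b*(6^(1/3)*(sqrt(3)*sqrt(27 - 4/k^3) + 9)^(1/3)/12 + 2^(1/3)*3^(5/6)*I*(sqrt(3)*sqrt(27 - 4/k^3) + 9)^(1/3)/12 + 2/(k*(3^(1/3) + 3^(5/6)*I)*(sqrt(3)*sqrt(27 - 4/k^3) + 9)^(1/3)))) + C4*exp(-6^(1/3)*b*(2^(1/3)*(sqrt(3)*sqrt(27 - 4/k^3) + 9)^(1/3) + 2*3^(1/3)/(k*(sqrt(3)*sqrt(27 - 4/k^3) + 9)^(1/3)))/6)


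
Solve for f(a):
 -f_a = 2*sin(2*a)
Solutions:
 f(a) = C1 + cos(2*a)


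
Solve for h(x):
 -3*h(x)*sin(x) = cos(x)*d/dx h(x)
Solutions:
 h(x) = C1*cos(x)^3


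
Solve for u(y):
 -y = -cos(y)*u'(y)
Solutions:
 u(y) = C1 + Integral(y/cos(y), y)


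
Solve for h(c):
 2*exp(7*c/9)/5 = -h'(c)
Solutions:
 h(c) = C1 - 18*exp(7*c/9)/35


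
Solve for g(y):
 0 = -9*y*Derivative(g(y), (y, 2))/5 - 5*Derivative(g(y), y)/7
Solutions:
 g(y) = C1 + C2*y^(38/63)


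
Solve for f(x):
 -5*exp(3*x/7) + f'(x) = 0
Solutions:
 f(x) = C1 + 35*exp(3*x/7)/3


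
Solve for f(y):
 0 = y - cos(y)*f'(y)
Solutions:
 f(y) = C1 + Integral(y/cos(y), y)


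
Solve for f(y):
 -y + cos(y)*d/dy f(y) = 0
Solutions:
 f(y) = C1 + Integral(y/cos(y), y)


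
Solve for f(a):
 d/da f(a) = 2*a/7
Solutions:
 f(a) = C1 + a^2/7


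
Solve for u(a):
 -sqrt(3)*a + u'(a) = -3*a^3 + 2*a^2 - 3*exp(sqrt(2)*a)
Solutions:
 u(a) = C1 - 3*a^4/4 + 2*a^3/3 + sqrt(3)*a^2/2 - 3*sqrt(2)*exp(sqrt(2)*a)/2


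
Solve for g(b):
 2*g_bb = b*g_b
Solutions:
 g(b) = C1 + C2*erfi(b/2)


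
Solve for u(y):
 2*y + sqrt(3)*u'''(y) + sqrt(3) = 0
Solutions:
 u(y) = C1 + C2*y + C3*y^2 - sqrt(3)*y^4/36 - y^3/6


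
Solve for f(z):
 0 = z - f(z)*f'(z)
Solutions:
 f(z) = -sqrt(C1 + z^2)
 f(z) = sqrt(C1 + z^2)


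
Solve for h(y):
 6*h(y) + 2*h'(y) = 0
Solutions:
 h(y) = C1*exp(-3*y)


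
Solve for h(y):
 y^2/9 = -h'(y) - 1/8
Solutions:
 h(y) = C1 - y^3/27 - y/8


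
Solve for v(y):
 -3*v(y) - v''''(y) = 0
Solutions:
 v(y) = (C1*sin(sqrt(2)*3^(1/4)*y/2) + C2*cos(sqrt(2)*3^(1/4)*y/2))*exp(-sqrt(2)*3^(1/4)*y/2) + (C3*sin(sqrt(2)*3^(1/4)*y/2) + C4*cos(sqrt(2)*3^(1/4)*y/2))*exp(sqrt(2)*3^(1/4)*y/2)


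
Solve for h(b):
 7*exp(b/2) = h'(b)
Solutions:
 h(b) = C1 + 14*exp(b/2)


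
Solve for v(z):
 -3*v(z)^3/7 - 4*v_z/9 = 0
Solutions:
 v(z) = -sqrt(14)*sqrt(-1/(C1 - 27*z))
 v(z) = sqrt(14)*sqrt(-1/(C1 - 27*z))


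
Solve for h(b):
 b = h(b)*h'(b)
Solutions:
 h(b) = -sqrt(C1 + b^2)
 h(b) = sqrt(C1 + b^2)


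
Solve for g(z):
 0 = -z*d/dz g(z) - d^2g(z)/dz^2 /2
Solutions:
 g(z) = C1 + C2*erf(z)


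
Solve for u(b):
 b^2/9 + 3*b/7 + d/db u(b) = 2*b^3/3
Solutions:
 u(b) = C1 + b^4/6 - b^3/27 - 3*b^2/14


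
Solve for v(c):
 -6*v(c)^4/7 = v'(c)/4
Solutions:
 v(c) = 7^(1/3)*(1/(C1 + 72*c))^(1/3)
 v(c) = 7^(1/3)*(-3^(2/3) - 3*3^(1/6)*I)*(1/(C1 + 24*c))^(1/3)/6
 v(c) = 7^(1/3)*(-3^(2/3) + 3*3^(1/6)*I)*(1/(C1 + 24*c))^(1/3)/6


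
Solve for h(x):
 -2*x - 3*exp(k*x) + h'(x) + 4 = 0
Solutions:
 h(x) = C1 + x^2 - 4*x + 3*exp(k*x)/k


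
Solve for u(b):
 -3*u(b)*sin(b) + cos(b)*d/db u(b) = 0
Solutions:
 u(b) = C1/cos(b)^3


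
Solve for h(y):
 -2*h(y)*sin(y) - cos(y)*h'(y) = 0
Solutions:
 h(y) = C1*cos(y)^2


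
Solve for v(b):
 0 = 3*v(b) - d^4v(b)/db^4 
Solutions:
 v(b) = C1*exp(-3^(1/4)*b) + C2*exp(3^(1/4)*b) + C3*sin(3^(1/4)*b) + C4*cos(3^(1/4)*b)


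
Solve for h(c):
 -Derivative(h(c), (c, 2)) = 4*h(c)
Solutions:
 h(c) = C1*sin(2*c) + C2*cos(2*c)


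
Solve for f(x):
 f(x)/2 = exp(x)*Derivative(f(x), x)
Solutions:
 f(x) = C1*exp(-exp(-x)/2)


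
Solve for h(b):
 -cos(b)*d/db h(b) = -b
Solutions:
 h(b) = C1 + Integral(b/cos(b), b)


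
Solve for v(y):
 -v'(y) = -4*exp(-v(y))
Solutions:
 v(y) = log(C1 + 4*y)


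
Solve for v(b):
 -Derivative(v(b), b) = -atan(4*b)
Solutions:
 v(b) = C1 + b*atan(4*b) - log(16*b^2 + 1)/8


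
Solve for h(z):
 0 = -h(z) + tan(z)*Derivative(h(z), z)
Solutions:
 h(z) = C1*sin(z)


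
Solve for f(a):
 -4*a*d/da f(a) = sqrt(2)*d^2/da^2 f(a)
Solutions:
 f(a) = C1 + C2*erf(2^(1/4)*a)


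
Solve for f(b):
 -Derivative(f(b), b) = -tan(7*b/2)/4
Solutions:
 f(b) = C1 - log(cos(7*b/2))/14


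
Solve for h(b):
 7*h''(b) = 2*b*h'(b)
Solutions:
 h(b) = C1 + C2*erfi(sqrt(7)*b/7)


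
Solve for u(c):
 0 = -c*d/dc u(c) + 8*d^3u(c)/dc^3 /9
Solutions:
 u(c) = C1 + Integral(C2*airyai(3^(2/3)*c/2) + C3*airybi(3^(2/3)*c/2), c)


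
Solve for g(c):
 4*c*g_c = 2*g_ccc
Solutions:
 g(c) = C1 + Integral(C2*airyai(2^(1/3)*c) + C3*airybi(2^(1/3)*c), c)


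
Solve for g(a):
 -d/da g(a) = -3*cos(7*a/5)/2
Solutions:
 g(a) = C1 + 15*sin(7*a/5)/14


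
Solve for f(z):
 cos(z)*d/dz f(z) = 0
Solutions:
 f(z) = C1


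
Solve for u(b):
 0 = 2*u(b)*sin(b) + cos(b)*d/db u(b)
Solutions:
 u(b) = C1*cos(b)^2


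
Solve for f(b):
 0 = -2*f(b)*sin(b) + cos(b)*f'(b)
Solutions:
 f(b) = C1/cos(b)^2


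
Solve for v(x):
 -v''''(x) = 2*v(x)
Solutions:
 v(x) = (C1*sin(2^(3/4)*x/2) + C2*cos(2^(3/4)*x/2))*exp(-2^(3/4)*x/2) + (C3*sin(2^(3/4)*x/2) + C4*cos(2^(3/4)*x/2))*exp(2^(3/4)*x/2)


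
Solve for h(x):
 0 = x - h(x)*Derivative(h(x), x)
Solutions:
 h(x) = -sqrt(C1 + x^2)
 h(x) = sqrt(C1 + x^2)


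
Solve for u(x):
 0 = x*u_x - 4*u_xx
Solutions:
 u(x) = C1 + C2*erfi(sqrt(2)*x/4)


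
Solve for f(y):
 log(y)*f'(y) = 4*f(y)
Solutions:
 f(y) = C1*exp(4*li(y))


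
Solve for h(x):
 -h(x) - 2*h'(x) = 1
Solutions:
 h(x) = C1*exp(-x/2) - 1


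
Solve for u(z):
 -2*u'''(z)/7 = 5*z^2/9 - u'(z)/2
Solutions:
 u(z) = C1 + C2*exp(-sqrt(7)*z/2) + C3*exp(sqrt(7)*z/2) + 10*z^3/27 + 80*z/63


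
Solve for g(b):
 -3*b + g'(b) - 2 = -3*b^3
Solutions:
 g(b) = C1 - 3*b^4/4 + 3*b^2/2 + 2*b


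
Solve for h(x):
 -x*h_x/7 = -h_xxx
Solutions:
 h(x) = C1 + Integral(C2*airyai(7^(2/3)*x/7) + C3*airybi(7^(2/3)*x/7), x)


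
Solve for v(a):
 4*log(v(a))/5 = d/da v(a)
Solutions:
 li(v(a)) = C1 + 4*a/5


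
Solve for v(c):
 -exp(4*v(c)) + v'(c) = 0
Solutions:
 v(c) = log(-(-1/(C1 + 4*c))^(1/4))
 v(c) = log(-1/(C1 + 4*c))/4
 v(c) = log(-I*(-1/(C1 + 4*c))^(1/4))
 v(c) = log(I*(-1/(C1 + 4*c))^(1/4))


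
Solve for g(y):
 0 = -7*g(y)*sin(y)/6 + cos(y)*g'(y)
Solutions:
 g(y) = C1/cos(y)^(7/6)


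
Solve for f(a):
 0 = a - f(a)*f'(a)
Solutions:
 f(a) = -sqrt(C1 + a^2)
 f(a) = sqrt(C1 + a^2)


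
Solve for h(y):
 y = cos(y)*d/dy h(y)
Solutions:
 h(y) = C1 + Integral(y/cos(y), y)


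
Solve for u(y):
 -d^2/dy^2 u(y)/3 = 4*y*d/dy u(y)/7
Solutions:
 u(y) = C1 + C2*erf(sqrt(42)*y/7)


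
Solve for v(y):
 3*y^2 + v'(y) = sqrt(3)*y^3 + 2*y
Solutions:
 v(y) = C1 + sqrt(3)*y^4/4 - y^3 + y^2


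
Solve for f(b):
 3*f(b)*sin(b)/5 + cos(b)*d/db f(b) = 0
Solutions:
 f(b) = C1*cos(b)^(3/5)


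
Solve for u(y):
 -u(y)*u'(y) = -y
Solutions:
 u(y) = -sqrt(C1 + y^2)
 u(y) = sqrt(C1 + y^2)


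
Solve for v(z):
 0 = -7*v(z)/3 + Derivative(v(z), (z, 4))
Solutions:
 v(z) = C1*exp(-3^(3/4)*7^(1/4)*z/3) + C2*exp(3^(3/4)*7^(1/4)*z/3) + C3*sin(3^(3/4)*7^(1/4)*z/3) + C4*cos(3^(3/4)*7^(1/4)*z/3)


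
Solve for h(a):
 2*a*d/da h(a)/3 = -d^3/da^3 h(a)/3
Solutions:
 h(a) = C1 + Integral(C2*airyai(-2^(1/3)*a) + C3*airybi(-2^(1/3)*a), a)


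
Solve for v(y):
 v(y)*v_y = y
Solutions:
 v(y) = -sqrt(C1 + y^2)
 v(y) = sqrt(C1 + y^2)


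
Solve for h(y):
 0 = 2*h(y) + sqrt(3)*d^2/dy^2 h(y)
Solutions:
 h(y) = C1*sin(sqrt(2)*3^(3/4)*y/3) + C2*cos(sqrt(2)*3^(3/4)*y/3)


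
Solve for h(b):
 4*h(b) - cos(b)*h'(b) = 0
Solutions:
 h(b) = C1*(sin(b)^2 + 2*sin(b) + 1)/(sin(b)^2 - 2*sin(b) + 1)


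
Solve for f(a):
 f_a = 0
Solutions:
 f(a) = C1


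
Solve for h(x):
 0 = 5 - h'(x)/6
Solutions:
 h(x) = C1 + 30*x


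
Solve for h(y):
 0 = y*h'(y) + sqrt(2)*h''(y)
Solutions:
 h(y) = C1 + C2*erf(2^(1/4)*y/2)


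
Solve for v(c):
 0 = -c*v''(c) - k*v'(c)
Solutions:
 v(c) = C1 + c^(1 - re(k))*(C2*sin(log(c)*Abs(im(k))) + C3*cos(log(c)*im(k)))


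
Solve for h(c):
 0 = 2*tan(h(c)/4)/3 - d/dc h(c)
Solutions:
 h(c) = -4*asin(C1*exp(c/6)) + 4*pi
 h(c) = 4*asin(C1*exp(c/6))


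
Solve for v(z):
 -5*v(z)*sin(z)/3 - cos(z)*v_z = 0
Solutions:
 v(z) = C1*cos(z)^(5/3)


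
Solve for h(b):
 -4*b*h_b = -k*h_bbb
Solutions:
 h(b) = C1 + Integral(C2*airyai(2^(2/3)*b*(1/k)^(1/3)) + C3*airybi(2^(2/3)*b*(1/k)^(1/3)), b)


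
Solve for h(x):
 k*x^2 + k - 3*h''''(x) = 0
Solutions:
 h(x) = C1 + C2*x + C3*x^2 + C4*x^3 + k*x^6/1080 + k*x^4/72


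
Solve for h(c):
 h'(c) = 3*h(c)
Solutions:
 h(c) = C1*exp(3*c)


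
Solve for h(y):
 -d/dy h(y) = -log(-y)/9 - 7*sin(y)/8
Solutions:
 h(y) = C1 + y*log(-y)/9 - y/9 - 7*cos(y)/8


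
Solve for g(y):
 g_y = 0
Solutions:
 g(y) = C1


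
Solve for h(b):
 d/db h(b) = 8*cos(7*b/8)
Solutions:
 h(b) = C1 + 64*sin(7*b/8)/7


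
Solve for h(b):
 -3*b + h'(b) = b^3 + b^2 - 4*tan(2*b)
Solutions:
 h(b) = C1 + b^4/4 + b^3/3 + 3*b^2/2 + 2*log(cos(2*b))


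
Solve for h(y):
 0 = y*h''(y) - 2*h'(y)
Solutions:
 h(y) = C1 + C2*y^3


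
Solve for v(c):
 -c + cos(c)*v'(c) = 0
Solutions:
 v(c) = C1 + Integral(c/cos(c), c)


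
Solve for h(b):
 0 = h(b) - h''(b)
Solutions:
 h(b) = C1*exp(-b) + C2*exp(b)


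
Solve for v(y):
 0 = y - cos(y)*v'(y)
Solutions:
 v(y) = C1 + Integral(y/cos(y), y)


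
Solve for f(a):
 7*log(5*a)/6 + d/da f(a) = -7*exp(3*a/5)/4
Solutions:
 f(a) = C1 - 7*a*log(a)/6 + 7*a*(1 - log(5))/6 - 35*exp(3*a/5)/12


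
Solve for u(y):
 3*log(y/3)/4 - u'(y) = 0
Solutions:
 u(y) = C1 + 3*y*log(y)/4 - 3*y*log(3)/4 - 3*y/4


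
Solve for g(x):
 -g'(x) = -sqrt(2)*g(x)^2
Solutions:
 g(x) = -1/(C1 + sqrt(2)*x)


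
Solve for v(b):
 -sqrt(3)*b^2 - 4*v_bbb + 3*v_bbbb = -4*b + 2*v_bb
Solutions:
 v(b) = C1 + C2*b + C3*exp(b*(2 - sqrt(10))/3) + C4*exp(b*(2 + sqrt(10))/3) - sqrt(3)*b^4/24 + b^3*(1 + sqrt(3))/3 + b^2*(-11*sqrt(3)/4 - 2)


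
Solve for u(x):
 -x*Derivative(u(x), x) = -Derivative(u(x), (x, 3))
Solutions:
 u(x) = C1 + Integral(C2*airyai(x) + C3*airybi(x), x)


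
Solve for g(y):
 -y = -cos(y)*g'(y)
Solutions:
 g(y) = C1 + Integral(y/cos(y), y)


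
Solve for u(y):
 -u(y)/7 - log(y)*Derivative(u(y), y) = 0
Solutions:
 u(y) = C1*exp(-li(y)/7)


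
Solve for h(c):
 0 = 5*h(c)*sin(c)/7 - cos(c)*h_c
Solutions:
 h(c) = C1/cos(c)^(5/7)


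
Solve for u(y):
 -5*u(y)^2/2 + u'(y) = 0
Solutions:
 u(y) = -2/(C1 + 5*y)


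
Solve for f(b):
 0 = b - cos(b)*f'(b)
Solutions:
 f(b) = C1 + Integral(b/cos(b), b)


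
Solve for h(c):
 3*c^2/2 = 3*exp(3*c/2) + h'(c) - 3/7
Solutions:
 h(c) = C1 + c^3/2 + 3*c/7 - 2*exp(3*c/2)


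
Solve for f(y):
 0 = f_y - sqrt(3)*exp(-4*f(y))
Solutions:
 f(y) = log(-I*(C1 + 4*sqrt(3)*y)^(1/4))
 f(y) = log(I*(C1 + 4*sqrt(3)*y)^(1/4))
 f(y) = log(-(C1 + 4*sqrt(3)*y)^(1/4))
 f(y) = log(C1 + 4*sqrt(3)*y)/4


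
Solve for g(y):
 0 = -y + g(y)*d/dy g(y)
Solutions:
 g(y) = -sqrt(C1 + y^2)
 g(y) = sqrt(C1 + y^2)


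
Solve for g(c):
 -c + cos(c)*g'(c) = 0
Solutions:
 g(c) = C1 + Integral(c/cos(c), c)
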